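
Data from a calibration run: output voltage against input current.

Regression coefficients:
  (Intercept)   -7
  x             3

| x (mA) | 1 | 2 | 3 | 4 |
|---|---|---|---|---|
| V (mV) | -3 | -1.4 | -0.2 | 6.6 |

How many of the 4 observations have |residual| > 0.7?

x=1: V̂ = -7 + 3·1 = -4; r = -3 − (-4) = 1
x=2: V̂ = -7 + 3·2 = -1; r = -1.4 − (-1) = -0.4
x=3: V̂ = -7 + 3·3 = 2; r = -0.2 − 2 = -2.2
x=4: V̂ = -7 + 3·4 = 5; r = 6.6 − 5 = 1.6
|r| > 0.7: x=1 (|r|=1), x=3 (|r|=2.2), x=4 (|r|=1.6) → 3

3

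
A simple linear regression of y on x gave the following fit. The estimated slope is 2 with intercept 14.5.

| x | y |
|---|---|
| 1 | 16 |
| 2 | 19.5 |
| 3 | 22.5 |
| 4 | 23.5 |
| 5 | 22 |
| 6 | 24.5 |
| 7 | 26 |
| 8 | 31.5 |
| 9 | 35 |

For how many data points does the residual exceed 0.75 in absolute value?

x=1: ŷ = 14.5 + 2·1 = 16.5; e = 16 − 16.5 = -0.5
x=2: ŷ = 14.5 + 2·2 = 18.5; e = 19.5 − 18.5 = 1
x=3: ŷ = 14.5 + 2·3 = 20.5; e = 22.5 − 20.5 = 2
x=4: ŷ = 14.5 + 2·4 = 22.5; e = 23.5 − 22.5 = 1
x=5: ŷ = 14.5 + 2·5 = 24.5; e = 22 − 24.5 = -2.5
x=6: ŷ = 14.5 + 2·6 = 26.5; e = 24.5 − 26.5 = -2
x=7: ŷ = 14.5 + 2·7 = 28.5; e = 26 − 28.5 = -2.5
x=8: ŷ = 14.5 + 2·8 = 30.5; e = 31.5 − 30.5 = 1
x=9: ŷ = 14.5 + 2·9 = 32.5; e = 35 − 32.5 = 2.5
|e| > 0.75: x=2 (|e|=1), x=3 (|e|=2), x=4 (|e|=1), x=5 (|e|=2.5), x=6 (|e|=2), x=7 (|e|=2.5), x=8 (|e|=1), x=9 (|e|=2.5) → 8

8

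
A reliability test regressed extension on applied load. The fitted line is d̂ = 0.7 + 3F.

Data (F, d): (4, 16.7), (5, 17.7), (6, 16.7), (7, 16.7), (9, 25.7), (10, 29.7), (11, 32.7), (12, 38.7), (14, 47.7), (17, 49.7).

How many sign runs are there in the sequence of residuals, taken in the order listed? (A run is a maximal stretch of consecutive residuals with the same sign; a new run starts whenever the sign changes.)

F=4: d̂ = 0.7 + 3·4 = 12.7; r = 16.7 − 12.7 = 4
F=5: d̂ = 0.7 + 3·5 = 15.7; r = 17.7 − 15.7 = 2
F=6: d̂ = 0.7 + 3·6 = 18.7; r = 16.7 − 18.7 = -2
F=7: d̂ = 0.7 + 3·7 = 21.7; r = 16.7 − 21.7 = -5
F=9: d̂ = 0.7 + 3·9 = 27.7; r = 25.7 − 27.7 = -2
F=10: d̂ = 0.7 + 3·10 = 30.7; r = 29.7 − 30.7 = -1
F=11: d̂ = 0.7 + 3·11 = 33.7; r = 32.7 − 33.7 = -1
F=12: d̂ = 0.7 + 3·12 = 36.7; r = 38.7 − 36.7 = 2
F=14: d̂ = 0.7 + 3·14 = 42.7; r = 47.7 − 42.7 = 5
F=17: d̂ = 0.7 + 3·17 = 51.7; r = 49.7 − 51.7 = -2
Signs: + + − − − − − + + −
Runs: +×2, −×5, +×2, −×1 → 4

4 runs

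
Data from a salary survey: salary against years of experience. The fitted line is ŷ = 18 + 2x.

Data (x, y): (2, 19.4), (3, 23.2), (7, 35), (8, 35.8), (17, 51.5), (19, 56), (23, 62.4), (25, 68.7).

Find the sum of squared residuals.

x=2: ŷ = 18 + 2·2 = 22; e = 19.4 − 22 = -2.6
x=3: ŷ = 18 + 2·3 = 24; e = 23.2 − 24 = -0.8
x=7: ŷ = 18 + 2·7 = 32; e = 35 − 32 = 3
x=8: ŷ = 18 + 2·8 = 34; e = 35.8 − 34 = 1.8
x=17: ŷ = 18 + 2·17 = 52; e = 51.5 − 52 = -0.5
x=19: ŷ = 18 + 2·19 = 56; e = 56 − 56 = 0
x=23: ŷ = 18 + 2·23 = 64; e = 62.4 − 64 = -1.6
x=25: ŷ = 18 + 2·25 = 68; e = 68.7 − 68 = 0.7
SSE = 6.76 + 0.64 + 9 + 3.24 + 0.25 + 0 + 2.56 + 0.49 = 22.94

SSE = 22.94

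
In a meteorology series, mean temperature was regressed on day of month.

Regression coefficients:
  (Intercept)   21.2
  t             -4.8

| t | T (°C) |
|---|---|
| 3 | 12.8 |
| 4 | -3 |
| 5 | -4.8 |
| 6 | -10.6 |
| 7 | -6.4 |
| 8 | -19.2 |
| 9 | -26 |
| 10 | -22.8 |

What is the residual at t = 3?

r = 6

ŷ = 21.2 − 4.8·3 = 6.8
r = 12.8 − 6.8 = 6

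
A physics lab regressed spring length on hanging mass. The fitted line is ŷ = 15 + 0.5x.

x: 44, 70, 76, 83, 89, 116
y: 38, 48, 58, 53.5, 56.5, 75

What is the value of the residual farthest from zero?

e = 5

x=44: ŷ = 15 + 0.5·44 = 37; e = 38 − 37 = 1
x=70: ŷ = 15 + 0.5·70 = 50; e = 48 − 50 = -2
x=76: ŷ = 15 + 0.5·76 = 53; e = 58 − 53 = 5
x=83: ŷ = 15 + 0.5·83 = 56.5; e = 53.5 − 56.5 = -3
x=89: ŷ = 15 + 0.5·89 = 59.5; e = 56.5 − 59.5 = -3
x=116: ŷ = 15 + 0.5·116 = 73; e = 75 − 73 = 2
Largest |e| is 5 at x = 76, residual 5.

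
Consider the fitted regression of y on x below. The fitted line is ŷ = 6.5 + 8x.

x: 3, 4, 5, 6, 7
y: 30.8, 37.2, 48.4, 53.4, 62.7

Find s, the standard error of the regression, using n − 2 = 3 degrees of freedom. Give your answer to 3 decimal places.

s = 1.488

x=3: ŷ = 6.5 + 8·3 = 30.5; e = 30.8 − 30.5 = 0.3
x=4: ŷ = 6.5 + 8·4 = 38.5; e = 37.2 − 38.5 = -1.3
x=5: ŷ = 6.5 + 8·5 = 46.5; e = 48.4 − 46.5 = 1.9
x=6: ŷ = 6.5 + 8·6 = 54.5; e = 53.4 − 54.5 = -1.1
x=7: ŷ = 6.5 + 8·7 = 62.5; e = 62.7 − 62.5 = 0.2
SSE = 0.09 + 1.69 + 3.61 + 1.21 + 0.04 = 6.64
s = √(6.64/3) = √2.21333 ≈ 1.488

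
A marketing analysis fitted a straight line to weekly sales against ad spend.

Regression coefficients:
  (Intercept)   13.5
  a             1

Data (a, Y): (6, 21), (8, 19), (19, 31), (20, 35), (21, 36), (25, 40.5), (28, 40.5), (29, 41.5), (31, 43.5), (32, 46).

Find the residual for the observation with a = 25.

r = 2

Ŷ = 13.5 + 25 = 38.5
r = 40.5 − 38.5 = 2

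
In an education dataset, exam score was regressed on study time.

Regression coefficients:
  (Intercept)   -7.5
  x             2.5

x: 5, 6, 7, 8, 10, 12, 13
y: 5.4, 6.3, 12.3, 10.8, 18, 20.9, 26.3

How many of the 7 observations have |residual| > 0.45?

x=5: ŷ = -7.5 + 2.5·5 = 5; e = 5.4 − 5 = 0.4
x=6: ŷ = -7.5 + 2.5·6 = 7.5; e = 6.3 − 7.5 = -1.2
x=7: ŷ = -7.5 + 2.5·7 = 10; e = 12.3 − 10 = 2.3
x=8: ŷ = -7.5 + 2.5·8 = 12.5; e = 10.8 − 12.5 = -1.7
x=10: ŷ = -7.5 + 2.5·10 = 17.5; e = 18 − 17.5 = 0.5
x=12: ŷ = -7.5 + 2.5·12 = 22.5; e = 20.9 − 22.5 = -1.6
x=13: ŷ = -7.5 + 2.5·13 = 25; e = 26.3 − 25 = 1.3
|e| > 0.45: x=6 (|e|=1.2), x=7 (|e|=2.3), x=8 (|e|=1.7), x=10 (|e|=0.5), x=12 (|e|=1.6), x=13 (|e|=1.3) → 6

6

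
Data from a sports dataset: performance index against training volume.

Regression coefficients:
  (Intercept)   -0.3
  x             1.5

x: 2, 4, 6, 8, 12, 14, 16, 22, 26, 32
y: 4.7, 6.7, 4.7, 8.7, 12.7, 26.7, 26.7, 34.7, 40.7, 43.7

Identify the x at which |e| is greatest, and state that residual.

x = 14, e = 6

x=2: ŷ = -0.3 + 1.5·2 = 2.7; e = 4.7 − 2.7 = 2
x=4: ŷ = -0.3 + 1.5·4 = 5.7; e = 6.7 − 5.7 = 1
x=6: ŷ = -0.3 + 1.5·6 = 8.7; e = 4.7 − 8.7 = -4
x=8: ŷ = -0.3 + 1.5·8 = 11.7; e = 8.7 − 11.7 = -3
x=12: ŷ = -0.3 + 1.5·12 = 17.7; e = 12.7 − 17.7 = -5
x=14: ŷ = -0.3 + 1.5·14 = 20.7; e = 26.7 − 20.7 = 6
x=16: ŷ = -0.3 + 1.5·16 = 23.7; e = 26.7 − 23.7 = 3
x=22: ŷ = -0.3 + 1.5·22 = 32.7; e = 34.7 − 32.7 = 2
x=26: ŷ = -0.3 + 1.5·26 = 38.7; e = 40.7 − 38.7 = 2
x=32: ŷ = -0.3 + 1.5·32 = 47.7; e = 43.7 − 47.7 = -4
Largest |e| is 6 at x = 14, residual 6.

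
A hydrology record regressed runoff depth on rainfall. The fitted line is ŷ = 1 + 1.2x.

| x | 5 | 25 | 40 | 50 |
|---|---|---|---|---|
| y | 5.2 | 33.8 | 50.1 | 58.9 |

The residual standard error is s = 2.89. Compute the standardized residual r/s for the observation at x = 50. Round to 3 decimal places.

-0.727

ŷ = 1 + 1.2·50 = 61
r = 58.9 − 61 = -2.1
r/s = -2.1 / 2.89 = -0.727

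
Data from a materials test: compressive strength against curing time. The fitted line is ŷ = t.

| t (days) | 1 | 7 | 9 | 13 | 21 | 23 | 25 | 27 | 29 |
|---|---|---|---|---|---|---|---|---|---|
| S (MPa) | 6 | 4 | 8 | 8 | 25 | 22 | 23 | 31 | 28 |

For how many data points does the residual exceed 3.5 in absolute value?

t=1: ŷ = 1 = 1; r = 6 − 1 = 5
t=7: ŷ = 7 = 7; r = 4 − 7 = -3
t=9: ŷ = 9 = 9; r = 8 − 9 = -1
t=13: ŷ = 13 = 13; r = 8 − 13 = -5
t=21: ŷ = 21 = 21; r = 25 − 21 = 4
t=23: ŷ = 23 = 23; r = 22 − 23 = -1
t=25: ŷ = 25 = 25; r = 23 − 25 = -2
t=27: ŷ = 27 = 27; r = 31 − 27 = 4
t=29: ŷ = 29 = 29; r = 28 − 29 = -1
|r| > 3.5: t=1 (|r|=5), t=13 (|r|=5), t=21 (|r|=4), t=27 (|r|=4) → 4

4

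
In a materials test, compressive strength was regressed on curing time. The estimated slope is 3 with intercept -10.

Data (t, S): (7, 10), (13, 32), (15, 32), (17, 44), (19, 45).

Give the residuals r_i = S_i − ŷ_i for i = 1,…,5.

-1, 3, -3, 3, -2

t=7: ŷ = -10 + 3·7 = 11; r = 10 − 11 = -1
t=13: ŷ = -10 + 3·13 = 29; r = 32 − 29 = 3
t=15: ŷ = -10 + 3·15 = 35; r = 32 − 35 = -3
t=17: ŷ = -10 + 3·17 = 41; r = 44 − 41 = 3
t=19: ŷ = -10 + 3·19 = 47; r = 45 − 47 = -2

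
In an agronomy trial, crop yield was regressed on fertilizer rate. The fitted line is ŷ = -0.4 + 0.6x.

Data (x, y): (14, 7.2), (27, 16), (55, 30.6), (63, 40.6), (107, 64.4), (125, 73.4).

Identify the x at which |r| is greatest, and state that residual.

x = 63, r = 3.2

x=14: ŷ = -0.4 + 0.6·14 = 8; r = 7.2 − 8 = -0.8
x=27: ŷ = -0.4 + 0.6·27 = 15.8; r = 16 − 15.8 = 0.2
x=55: ŷ = -0.4 + 0.6·55 = 32.6; r = 30.6 − 32.6 = -2
x=63: ŷ = -0.4 + 0.6·63 = 37.4; r = 40.6 − 37.4 = 3.2
x=107: ŷ = -0.4 + 0.6·107 = 63.8; r = 64.4 − 63.8 = 0.6
x=125: ŷ = -0.4 + 0.6·125 = 74.6; r = 73.4 − 74.6 = -1.2
Largest |r| is 3.2 at x = 63, residual 3.2.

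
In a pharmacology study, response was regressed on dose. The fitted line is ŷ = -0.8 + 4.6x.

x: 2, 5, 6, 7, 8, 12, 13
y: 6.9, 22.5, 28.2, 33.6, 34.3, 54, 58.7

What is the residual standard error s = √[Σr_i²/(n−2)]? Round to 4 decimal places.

x=2: ŷ = -0.8 + 4.6·2 = 8.4; r = 6.9 − 8.4 = -1.5
x=5: ŷ = -0.8 + 4.6·5 = 22.2; r = 22.5 − 22.2 = 0.3
x=6: ŷ = -0.8 + 4.6·6 = 26.8; r = 28.2 − 26.8 = 1.4
x=7: ŷ = -0.8 + 4.6·7 = 31.4; r = 33.6 − 31.4 = 2.2
x=8: ŷ = -0.8 + 4.6·8 = 36; r = 34.3 − 36 = -1.7
x=12: ŷ = -0.8 + 4.6·12 = 54.4; r = 54 − 54.4 = -0.4
x=13: ŷ = -0.8 + 4.6·13 = 59; r = 58.7 − 59 = -0.3
SSE = 2.25 + 0.09 + 1.96 + 4.84 + 2.89 + 0.16 + 0.09 = 12.28
s = √(12.28/5) = √2.456 ≈ 1.5672

s = 1.5672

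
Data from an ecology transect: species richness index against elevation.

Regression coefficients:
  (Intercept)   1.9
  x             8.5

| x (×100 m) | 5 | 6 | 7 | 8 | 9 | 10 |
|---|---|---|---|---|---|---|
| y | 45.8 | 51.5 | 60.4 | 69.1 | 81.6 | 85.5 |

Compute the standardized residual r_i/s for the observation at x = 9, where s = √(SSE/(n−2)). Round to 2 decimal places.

1.52

x=5: ŷ = 1.9 + 8.5·5 = 44.4; r = 45.8 − 44.4 = 1.4
x=6: ŷ = 1.9 + 8.5·6 = 52.9; r = 51.5 − 52.9 = -1.4
x=7: ŷ = 1.9 + 8.5·7 = 61.4; r = 60.4 − 61.4 = -1
x=8: ŷ = 1.9 + 8.5·8 = 69.9; r = 69.1 − 69.9 = -0.8
x=9: ŷ = 1.9 + 8.5·9 = 78.4; r = 81.6 − 78.4 = 3.2
x=10: ŷ = 1.9 + 8.5·10 = 86.9; r = 85.5 − 86.9 = -1.4
SSE = 1.96 + 1.96 + 1 + 0.64 + 10.24 + 1.96 = 17.76
s = √(17.76/4) = 2.10713
r/s = 3.2 / 2.10713 = 1.52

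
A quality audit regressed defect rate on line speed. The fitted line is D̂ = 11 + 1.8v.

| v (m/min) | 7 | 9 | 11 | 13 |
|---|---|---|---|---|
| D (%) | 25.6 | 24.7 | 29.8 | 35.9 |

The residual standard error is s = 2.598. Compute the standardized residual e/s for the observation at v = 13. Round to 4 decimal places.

D̂ = 11 + 1.8·13 = 34.4
e = 35.9 − 34.4 = 1.5
e/s = 1.5 / 2.598 = 0.5774

0.5774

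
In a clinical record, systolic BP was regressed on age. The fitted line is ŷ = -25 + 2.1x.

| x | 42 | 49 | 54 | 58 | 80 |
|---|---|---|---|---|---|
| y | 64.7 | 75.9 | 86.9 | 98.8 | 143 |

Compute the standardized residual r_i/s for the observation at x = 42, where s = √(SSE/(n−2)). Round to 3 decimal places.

0.735

x=42: ŷ = -25 + 2.1·42 = 63.2; r = 64.7 − 63.2 = 1.5
x=49: ŷ = -25 + 2.1·49 = 77.9; r = 75.9 − 77.9 = -2
x=54: ŷ = -25 + 2.1·54 = 88.4; r = 86.9 − 88.4 = -1.5
x=58: ŷ = -25 + 2.1·58 = 96.8; r = 98.8 − 96.8 = 2
x=80: ŷ = -25 + 2.1·80 = 143; r = 143 − 143 = 0
SSE = 2.25 + 4 + 2.25 + 4 + 0 = 12.5
s = √(12.5/3) = 2.04124
r/s = 1.5 / 2.04124 = 0.735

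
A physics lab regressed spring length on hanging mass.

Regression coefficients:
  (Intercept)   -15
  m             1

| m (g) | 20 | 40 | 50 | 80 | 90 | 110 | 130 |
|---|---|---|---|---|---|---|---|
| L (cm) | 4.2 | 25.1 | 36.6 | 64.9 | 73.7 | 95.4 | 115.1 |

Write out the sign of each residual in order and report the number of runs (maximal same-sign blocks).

m=20: L̂ = -15 + 20 = 5; r = 4.2 − 5 = -0.8
m=40: L̂ = -15 + 40 = 25; r = 25.1 − 25 = 0.1
m=50: L̂ = -15 + 50 = 35; r = 36.6 − 35 = 1.6
m=80: L̂ = -15 + 80 = 65; r = 64.9 − 65 = -0.1
m=90: L̂ = -15 + 90 = 75; r = 73.7 − 75 = -1.3
m=110: L̂ = -15 + 110 = 95; r = 95.4 − 95 = 0.4
m=130: L̂ = -15 + 130 = 115; r = 115.1 − 115 = 0.1
Signs: − + + − − + +
Runs: −×1, +×2, −×2, +×2 → 4

4 runs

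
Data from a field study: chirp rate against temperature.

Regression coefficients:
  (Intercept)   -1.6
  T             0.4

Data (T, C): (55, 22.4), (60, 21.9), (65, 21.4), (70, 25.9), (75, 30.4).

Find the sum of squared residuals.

T=55: ŷ = -1.6 + 0.4·55 = 20.4; r = 22.4 − 20.4 = 2
T=60: ŷ = -1.6 + 0.4·60 = 22.4; r = 21.9 − 22.4 = -0.5
T=65: ŷ = -1.6 + 0.4·65 = 24.4; r = 21.4 − 24.4 = -3
T=70: ŷ = -1.6 + 0.4·70 = 26.4; r = 25.9 − 26.4 = -0.5
T=75: ŷ = -1.6 + 0.4·75 = 28.4; r = 30.4 − 28.4 = 2
SSE = 4 + 0.25 + 9 + 0.25 + 4 = 17.5

SSE = 17.5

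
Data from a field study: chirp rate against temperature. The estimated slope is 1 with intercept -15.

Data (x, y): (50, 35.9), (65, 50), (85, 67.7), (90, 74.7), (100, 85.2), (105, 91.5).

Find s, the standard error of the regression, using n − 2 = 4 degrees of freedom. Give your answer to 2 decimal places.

s = 1.46

x=50: ŷ = -15 + 50 = 35; r = 35.9 − 35 = 0.9
x=65: ŷ = -15 + 65 = 50; r = 50 − 50 = 0
x=85: ŷ = -15 + 85 = 70; r = 67.7 − 70 = -2.3
x=90: ŷ = -15 + 90 = 75; r = 74.7 − 75 = -0.3
x=100: ŷ = -15 + 100 = 85; r = 85.2 − 85 = 0.2
x=105: ŷ = -15 + 105 = 90; r = 91.5 − 90 = 1.5
SSE = 0.81 + 0 + 5.29 + 0.09 + 0.04 + 2.25 = 8.48
s = √(8.48/4) = √2.12 ≈ 1.46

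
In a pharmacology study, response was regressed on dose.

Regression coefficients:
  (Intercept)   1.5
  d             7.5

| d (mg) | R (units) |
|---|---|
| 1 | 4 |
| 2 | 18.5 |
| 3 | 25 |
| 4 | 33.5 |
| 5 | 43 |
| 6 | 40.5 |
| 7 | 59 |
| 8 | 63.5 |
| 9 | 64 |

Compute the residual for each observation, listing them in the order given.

-5, 2, 1, 2, 4, -6, 5, 2, -5

d=1: ŷ = 1.5 + 7.5·1 = 9; e = 4 − 9 = -5
d=2: ŷ = 1.5 + 7.5·2 = 16.5; e = 18.5 − 16.5 = 2
d=3: ŷ = 1.5 + 7.5·3 = 24; e = 25 − 24 = 1
d=4: ŷ = 1.5 + 7.5·4 = 31.5; e = 33.5 − 31.5 = 2
d=5: ŷ = 1.5 + 7.5·5 = 39; e = 43 − 39 = 4
d=6: ŷ = 1.5 + 7.5·6 = 46.5; e = 40.5 − 46.5 = -6
d=7: ŷ = 1.5 + 7.5·7 = 54; e = 59 − 54 = 5
d=8: ŷ = 1.5 + 7.5·8 = 61.5; e = 63.5 − 61.5 = 2
d=9: ŷ = 1.5 + 7.5·9 = 69; e = 64 − 69 = -5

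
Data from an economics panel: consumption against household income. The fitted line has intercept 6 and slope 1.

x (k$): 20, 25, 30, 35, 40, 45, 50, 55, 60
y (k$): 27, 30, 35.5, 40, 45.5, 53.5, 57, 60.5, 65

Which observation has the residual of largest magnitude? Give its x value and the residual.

x=20: ŷ = 6 + 20 = 26; r = 27 − 26 = 1
x=25: ŷ = 6 + 25 = 31; r = 30 − 31 = -1
x=30: ŷ = 6 + 30 = 36; r = 35.5 − 36 = -0.5
x=35: ŷ = 6 + 35 = 41; r = 40 − 41 = -1
x=40: ŷ = 6 + 40 = 46; r = 45.5 − 46 = -0.5
x=45: ŷ = 6 + 45 = 51; r = 53.5 − 51 = 2.5
x=50: ŷ = 6 + 50 = 56; r = 57 − 56 = 1
x=55: ŷ = 6 + 55 = 61; r = 60.5 − 61 = -0.5
x=60: ŷ = 6 + 60 = 66; r = 65 − 66 = -1
Largest |r| is 2.5 at x = 45, residual 2.5.

x = 45, r = 2.5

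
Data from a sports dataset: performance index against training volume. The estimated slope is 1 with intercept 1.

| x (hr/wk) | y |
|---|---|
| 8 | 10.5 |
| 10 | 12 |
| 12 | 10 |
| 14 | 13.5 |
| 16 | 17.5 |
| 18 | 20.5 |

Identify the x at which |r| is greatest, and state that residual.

x=8: ŷ = 1 + 8 = 9; r = 10.5 − 9 = 1.5
x=10: ŷ = 1 + 10 = 11; r = 12 − 11 = 1
x=12: ŷ = 1 + 12 = 13; r = 10 − 13 = -3
x=14: ŷ = 1 + 14 = 15; r = 13.5 − 15 = -1.5
x=16: ŷ = 1 + 16 = 17; r = 17.5 − 17 = 0.5
x=18: ŷ = 1 + 18 = 19; r = 20.5 − 19 = 1.5
Largest |r| is 3 at x = 12, residual -3.

x = 12, r = -3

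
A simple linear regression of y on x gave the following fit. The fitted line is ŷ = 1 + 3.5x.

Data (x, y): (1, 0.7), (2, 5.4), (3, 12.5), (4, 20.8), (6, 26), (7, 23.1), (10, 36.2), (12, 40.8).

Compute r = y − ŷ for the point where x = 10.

r = 0.2

ŷ = 1 + 3.5·10 = 36
r = 36.2 − 36 = 0.2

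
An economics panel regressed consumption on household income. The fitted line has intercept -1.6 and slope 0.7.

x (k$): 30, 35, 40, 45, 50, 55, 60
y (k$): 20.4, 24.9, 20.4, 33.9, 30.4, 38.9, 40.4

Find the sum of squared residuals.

x=30: ŷ = -1.6 + 0.7·30 = 19.4; e = 20.4 − 19.4 = 1
x=35: ŷ = -1.6 + 0.7·35 = 22.9; e = 24.9 − 22.9 = 2
x=40: ŷ = -1.6 + 0.7·40 = 26.4; e = 20.4 − 26.4 = -6
x=45: ŷ = -1.6 + 0.7·45 = 29.9; e = 33.9 − 29.9 = 4
x=50: ŷ = -1.6 + 0.7·50 = 33.4; e = 30.4 − 33.4 = -3
x=55: ŷ = -1.6 + 0.7·55 = 36.9; e = 38.9 − 36.9 = 2
x=60: ŷ = -1.6 + 0.7·60 = 40.4; e = 40.4 − 40.4 = 0
SSE = 1 + 4 + 36 + 16 + 9 + 4 + 0 = 70

SSE = 70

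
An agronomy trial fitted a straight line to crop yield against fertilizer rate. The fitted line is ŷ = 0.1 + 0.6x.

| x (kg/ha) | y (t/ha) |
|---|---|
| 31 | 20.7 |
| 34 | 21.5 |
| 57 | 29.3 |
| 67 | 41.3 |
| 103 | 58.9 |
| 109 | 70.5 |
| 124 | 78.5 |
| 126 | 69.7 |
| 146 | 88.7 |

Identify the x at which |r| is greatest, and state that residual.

x=31: ŷ = 0.1 + 0.6·31 = 18.7; r = 20.7 − 18.7 = 2
x=34: ŷ = 0.1 + 0.6·34 = 20.5; r = 21.5 − 20.5 = 1
x=57: ŷ = 0.1 + 0.6·57 = 34.3; r = 29.3 − 34.3 = -5
x=67: ŷ = 0.1 + 0.6·67 = 40.3; r = 41.3 − 40.3 = 1
x=103: ŷ = 0.1 + 0.6·103 = 61.9; r = 58.9 − 61.9 = -3
x=109: ŷ = 0.1 + 0.6·109 = 65.5; r = 70.5 − 65.5 = 5
x=124: ŷ = 0.1 + 0.6·124 = 74.5; r = 78.5 − 74.5 = 4
x=126: ŷ = 0.1 + 0.6·126 = 75.7; r = 69.7 − 75.7 = -6
x=146: ŷ = 0.1 + 0.6·146 = 87.7; r = 88.7 − 87.7 = 1
Largest |r| is 6 at x = 126, residual -6.

x = 126, r = -6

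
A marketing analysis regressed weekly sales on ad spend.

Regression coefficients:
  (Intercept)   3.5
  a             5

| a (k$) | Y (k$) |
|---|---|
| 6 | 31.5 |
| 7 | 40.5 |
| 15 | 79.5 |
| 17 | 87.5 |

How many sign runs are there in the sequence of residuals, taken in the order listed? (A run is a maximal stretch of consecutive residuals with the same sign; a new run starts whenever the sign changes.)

a=6: ŷ = 3.5 + 5·6 = 33.5; e = 31.5 − 33.5 = -2
a=7: ŷ = 3.5 + 5·7 = 38.5; e = 40.5 − 38.5 = 2
a=15: ŷ = 3.5 + 5·15 = 78.5; e = 79.5 − 78.5 = 1
a=17: ŷ = 3.5 + 5·17 = 88.5; e = 87.5 − 88.5 = -1
Signs: − + + −
Runs: −×1, +×2, −×1 → 3

3 runs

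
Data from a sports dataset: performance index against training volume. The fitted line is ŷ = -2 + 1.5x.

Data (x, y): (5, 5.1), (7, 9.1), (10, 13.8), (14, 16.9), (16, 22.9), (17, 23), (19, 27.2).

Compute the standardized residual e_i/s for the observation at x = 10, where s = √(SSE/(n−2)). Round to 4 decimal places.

0.6704

x=5: ŷ = -2 + 1.5·5 = 5.5; e = 5.1 − 5.5 = -0.4
x=7: ŷ = -2 + 1.5·7 = 8.5; e = 9.1 − 8.5 = 0.6
x=10: ŷ = -2 + 1.5·10 = 13; e = 13.8 − 13 = 0.8
x=14: ŷ = -2 + 1.5·14 = 19; e = 16.9 − 19 = -2.1
x=16: ŷ = -2 + 1.5·16 = 22; e = 22.9 − 22 = 0.9
x=17: ŷ = -2 + 1.5·17 = 23.5; e = 23 − 23.5 = -0.5
x=19: ŷ = -2 + 1.5·19 = 26.5; e = 27.2 − 26.5 = 0.7
SSE = 0.16 + 0.36 + 0.64 + 4.41 + 0.81 + 0.25 + 0.49 = 7.12
s = √(7.12/5) = 1.19331
e/s = 0.8 / 1.19331 = 0.6704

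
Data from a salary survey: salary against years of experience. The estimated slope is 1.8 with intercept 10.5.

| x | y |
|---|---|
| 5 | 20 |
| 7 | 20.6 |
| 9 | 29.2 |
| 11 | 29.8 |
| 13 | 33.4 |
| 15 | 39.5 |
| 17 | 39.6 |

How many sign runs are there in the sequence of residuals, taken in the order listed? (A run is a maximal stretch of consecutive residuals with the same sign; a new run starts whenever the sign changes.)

x=5: ŷ = 10.5 + 1.8·5 = 19.5; r = 20 − 19.5 = 0.5
x=7: ŷ = 10.5 + 1.8·7 = 23.1; r = 20.6 − 23.1 = -2.5
x=9: ŷ = 10.5 + 1.8·9 = 26.7; r = 29.2 − 26.7 = 2.5
x=11: ŷ = 10.5 + 1.8·11 = 30.3; r = 29.8 − 30.3 = -0.5
x=13: ŷ = 10.5 + 1.8·13 = 33.9; r = 33.4 − 33.9 = -0.5
x=15: ŷ = 10.5 + 1.8·15 = 37.5; r = 39.5 − 37.5 = 2
x=17: ŷ = 10.5 + 1.8·17 = 41.1; r = 39.6 − 41.1 = -1.5
Signs: + − + − − + −
Runs: +×1, −×1, +×1, −×2, +×1, −×1 → 6

6 runs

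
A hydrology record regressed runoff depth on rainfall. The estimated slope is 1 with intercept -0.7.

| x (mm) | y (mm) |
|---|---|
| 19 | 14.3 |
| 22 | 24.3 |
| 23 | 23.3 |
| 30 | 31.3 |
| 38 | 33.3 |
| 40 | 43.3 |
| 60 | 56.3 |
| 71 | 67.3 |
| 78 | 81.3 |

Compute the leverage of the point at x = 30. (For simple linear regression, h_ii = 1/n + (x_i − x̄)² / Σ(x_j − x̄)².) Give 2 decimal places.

x̄ = (19 + 22 + 23 + 30 + 38 + 40 + 60 + 71 + 78)/9 = 42.3333
Σ(x − x̄)² = 544.444 + 413.444 + 373.778 + 152.111 + 18.7778 + 5.44444 + 312.111 + 821.778 + 1272.11 = 3914
h = 1/9 + (-12.3333)²/3914 = 0.111111 + 0.0388633 = 0.15

h = 0.15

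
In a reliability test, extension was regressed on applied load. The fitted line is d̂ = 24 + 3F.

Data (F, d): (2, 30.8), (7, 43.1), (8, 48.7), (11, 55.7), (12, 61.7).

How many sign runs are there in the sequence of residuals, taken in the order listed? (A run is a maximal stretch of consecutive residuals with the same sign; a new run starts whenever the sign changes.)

5 runs

F=2: d̂ = 24 + 3·2 = 30; e = 30.8 − 30 = 0.8
F=7: d̂ = 24 + 3·7 = 45; e = 43.1 − 45 = -1.9
F=8: d̂ = 24 + 3·8 = 48; e = 48.7 − 48 = 0.7
F=11: d̂ = 24 + 3·11 = 57; e = 55.7 − 57 = -1.3
F=12: d̂ = 24 + 3·12 = 60; e = 61.7 − 60 = 1.7
Signs: + − + − +
Runs: +×1, −×1, +×1, −×1, +×1 → 5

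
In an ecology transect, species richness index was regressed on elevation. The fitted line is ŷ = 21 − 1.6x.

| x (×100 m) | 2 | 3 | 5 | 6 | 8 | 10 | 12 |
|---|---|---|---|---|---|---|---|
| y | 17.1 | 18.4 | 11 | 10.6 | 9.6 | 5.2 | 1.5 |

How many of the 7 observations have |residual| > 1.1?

x=2: ŷ = 21 − 1.6·2 = 17.8; r = 17.1 − 17.8 = -0.7
x=3: ŷ = 21 − 1.6·3 = 16.2; r = 18.4 − 16.2 = 2.2
x=5: ŷ = 21 − 1.6·5 = 13; r = 11 − 13 = -2
x=6: ŷ = 21 − 1.6·6 = 11.4; r = 10.6 − 11.4 = -0.8
x=8: ŷ = 21 − 1.6·8 = 8.2; r = 9.6 − 8.2 = 1.4
x=10: ŷ = 21 − 1.6·10 = 5; r = 5.2 − 5 = 0.2
x=12: ŷ = 21 − 1.6·12 = 1.8; r = 1.5 − 1.8 = -0.3
|r| > 1.1: x=3 (|r|=2.2), x=5 (|r|=2), x=8 (|r|=1.4) → 3

3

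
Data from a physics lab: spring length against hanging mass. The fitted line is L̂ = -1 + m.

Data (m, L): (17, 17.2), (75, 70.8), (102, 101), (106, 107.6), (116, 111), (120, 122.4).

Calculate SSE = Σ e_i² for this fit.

SSE = 46

m=17: L̂ = -1 + 17 = 16; e = 17.2 − 16 = 1.2
m=75: L̂ = -1 + 75 = 74; e = 70.8 − 74 = -3.2
m=102: L̂ = -1 + 102 = 101; e = 101 − 101 = 0
m=106: L̂ = -1 + 106 = 105; e = 107.6 − 105 = 2.6
m=116: L̂ = -1 + 116 = 115; e = 111 − 115 = -4
m=120: L̂ = -1 + 120 = 119; e = 122.4 − 119 = 3.4
SSE = 1.44 + 10.24 + 0 + 6.76 + 16 + 11.56 = 46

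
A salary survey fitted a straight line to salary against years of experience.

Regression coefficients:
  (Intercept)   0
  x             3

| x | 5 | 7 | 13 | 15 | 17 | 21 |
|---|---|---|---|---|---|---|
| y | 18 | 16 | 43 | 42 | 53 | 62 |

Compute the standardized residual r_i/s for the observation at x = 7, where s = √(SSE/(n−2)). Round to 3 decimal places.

x=5: ŷ = 3·5 = 15; r = 18 − 15 = 3
x=7: ŷ = 3·7 = 21; r = 16 − 21 = -5
x=13: ŷ = 3·13 = 39; r = 43 − 39 = 4
x=15: ŷ = 3·15 = 45; r = 42 − 45 = -3
x=17: ŷ = 3·17 = 51; r = 53 − 51 = 2
x=21: ŷ = 3·21 = 63; r = 62 − 63 = -1
SSE = 9 + 25 + 16 + 9 + 4 + 1 = 64
s = √(64/4) = 4
r/s = -5 / 4 = -1.250

-1.250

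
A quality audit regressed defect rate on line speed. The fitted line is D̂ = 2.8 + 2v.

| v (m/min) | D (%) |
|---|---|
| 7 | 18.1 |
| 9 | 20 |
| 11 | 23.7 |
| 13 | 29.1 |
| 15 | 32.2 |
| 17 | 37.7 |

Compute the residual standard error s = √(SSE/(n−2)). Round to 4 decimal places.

v=7: D̂ = 2.8 + 2·7 = 16.8; e = 18.1 − 16.8 = 1.3
v=9: D̂ = 2.8 + 2·9 = 20.8; e = 20 − 20.8 = -0.8
v=11: D̂ = 2.8 + 2·11 = 24.8; e = 23.7 − 24.8 = -1.1
v=13: D̂ = 2.8 + 2·13 = 28.8; e = 29.1 − 28.8 = 0.3
v=15: D̂ = 2.8 + 2·15 = 32.8; e = 32.2 − 32.8 = -0.6
v=17: D̂ = 2.8 + 2·17 = 36.8; e = 37.7 − 36.8 = 0.9
SSE = 1.69 + 0.64 + 1.21 + 0.09 + 0.36 + 0.81 = 4.8
s = √(4.8/4) = √1.2 ≈ 1.0954

s = 1.0954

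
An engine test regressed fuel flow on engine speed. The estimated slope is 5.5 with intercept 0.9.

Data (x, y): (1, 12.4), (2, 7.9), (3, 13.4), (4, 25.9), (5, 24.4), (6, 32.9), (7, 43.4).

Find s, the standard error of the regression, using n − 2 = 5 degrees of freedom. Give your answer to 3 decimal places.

s = 4.690

x=1: ŷ = 0.9 + 5.5·1 = 6.4; r = 12.4 − 6.4 = 6
x=2: ŷ = 0.9 + 5.5·2 = 11.9; r = 7.9 − 11.9 = -4
x=3: ŷ = 0.9 + 5.5·3 = 17.4; r = 13.4 − 17.4 = -4
x=4: ŷ = 0.9 + 5.5·4 = 22.9; r = 25.9 − 22.9 = 3
x=5: ŷ = 0.9 + 5.5·5 = 28.4; r = 24.4 − 28.4 = -4
x=6: ŷ = 0.9 + 5.5·6 = 33.9; r = 32.9 − 33.9 = -1
x=7: ŷ = 0.9 + 5.5·7 = 39.4; r = 43.4 − 39.4 = 4
SSE = 36 + 16 + 16 + 9 + 16 + 1 + 16 = 110
s = √(110/5) = √22 ≈ 4.690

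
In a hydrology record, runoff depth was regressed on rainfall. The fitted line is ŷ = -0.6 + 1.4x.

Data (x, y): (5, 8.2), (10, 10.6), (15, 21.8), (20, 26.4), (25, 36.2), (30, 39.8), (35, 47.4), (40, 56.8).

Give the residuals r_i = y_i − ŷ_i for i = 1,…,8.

1.8, -2.8, 1.4, -1, 1.8, -1.6, -1, 1.4

x=5: ŷ = -0.6 + 1.4·5 = 6.4; r = 8.2 − 6.4 = 1.8
x=10: ŷ = -0.6 + 1.4·10 = 13.4; r = 10.6 − 13.4 = -2.8
x=15: ŷ = -0.6 + 1.4·15 = 20.4; r = 21.8 − 20.4 = 1.4
x=20: ŷ = -0.6 + 1.4·20 = 27.4; r = 26.4 − 27.4 = -1
x=25: ŷ = -0.6 + 1.4·25 = 34.4; r = 36.2 − 34.4 = 1.8
x=30: ŷ = -0.6 + 1.4·30 = 41.4; r = 39.8 − 41.4 = -1.6
x=35: ŷ = -0.6 + 1.4·35 = 48.4; r = 47.4 − 48.4 = -1
x=40: ŷ = -0.6 + 1.4·40 = 55.4; r = 56.8 − 55.4 = 1.4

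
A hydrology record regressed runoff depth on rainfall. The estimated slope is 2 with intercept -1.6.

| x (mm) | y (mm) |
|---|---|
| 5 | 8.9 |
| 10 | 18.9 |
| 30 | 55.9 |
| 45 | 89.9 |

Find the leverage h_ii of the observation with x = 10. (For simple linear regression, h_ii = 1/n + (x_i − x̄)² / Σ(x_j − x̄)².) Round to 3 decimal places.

h = 0.402

x̄ = (5 + 10 + 30 + 45)/4 = 22.5
Σ(x − x̄)² = 306.25 + 156.25 + 56.25 + 506.25 = 1025
h = 1/4 + (-12.5)²/1025 = 0.25 + 0.152439 = 0.402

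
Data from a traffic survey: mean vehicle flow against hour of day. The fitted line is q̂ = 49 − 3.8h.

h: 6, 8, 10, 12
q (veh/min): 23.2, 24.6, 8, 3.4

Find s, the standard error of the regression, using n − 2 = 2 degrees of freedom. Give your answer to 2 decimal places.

s = 5.20

h=6: q̂ = 49 − 3.8·6 = 26.2; r = 23.2 − 26.2 = -3
h=8: q̂ = 49 − 3.8·8 = 18.6; r = 24.6 − 18.6 = 6
h=10: q̂ = 49 − 3.8·10 = 11; r = 8 − 11 = -3
h=12: q̂ = 49 − 3.8·12 = 3.4; r = 3.4 − 3.4 = 0
SSE = 9 + 36 + 9 + 0 = 54
s = √(54/2) = √27 ≈ 5.20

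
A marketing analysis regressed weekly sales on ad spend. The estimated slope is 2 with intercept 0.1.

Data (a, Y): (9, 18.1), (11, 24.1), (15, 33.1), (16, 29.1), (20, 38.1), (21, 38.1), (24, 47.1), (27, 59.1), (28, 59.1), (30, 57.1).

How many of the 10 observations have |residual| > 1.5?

8

a=9: Ŷ = 0.1 + 2·9 = 18.1; e = 18.1 − 18.1 = 0
a=11: Ŷ = 0.1 + 2·11 = 22.1; e = 24.1 − 22.1 = 2
a=15: Ŷ = 0.1 + 2·15 = 30.1; e = 33.1 − 30.1 = 3
a=16: Ŷ = 0.1 + 2·16 = 32.1; e = 29.1 − 32.1 = -3
a=20: Ŷ = 0.1 + 2·20 = 40.1; e = 38.1 − 40.1 = -2
a=21: Ŷ = 0.1 + 2·21 = 42.1; e = 38.1 − 42.1 = -4
a=24: Ŷ = 0.1 + 2·24 = 48.1; e = 47.1 − 48.1 = -1
a=27: Ŷ = 0.1 + 2·27 = 54.1; e = 59.1 − 54.1 = 5
a=28: Ŷ = 0.1 + 2·28 = 56.1; e = 59.1 − 56.1 = 3
a=30: Ŷ = 0.1 + 2·30 = 60.1; e = 57.1 − 60.1 = -3
|e| > 1.5: a=11 (|e|=2), a=15 (|e|=3), a=16 (|e|=3), a=20 (|e|=2), a=21 (|e|=4), a=27 (|e|=5), a=28 (|e|=3), a=30 (|e|=3) → 8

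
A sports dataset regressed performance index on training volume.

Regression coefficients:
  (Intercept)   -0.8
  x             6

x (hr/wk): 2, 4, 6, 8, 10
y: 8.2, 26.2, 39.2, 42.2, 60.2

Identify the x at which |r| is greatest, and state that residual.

x=2: ŷ = -0.8 + 6·2 = 11.2; r = 8.2 − 11.2 = -3
x=4: ŷ = -0.8 + 6·4 = 23.2; r = 26.2 − 23.2 = 3
x=6: ŷ = -0.8 + 6·6 = 35.2; r = 39.2 − 35.2 = 4
x=8: ŷ = -0.8 + 6·8 = 47.2; r = 42.2 − 47.2 = -5
x=10: ŷ = -0.8 + 6·10 = 59.2; r = 60.2 − 59.2 = 1
Largest |r| is 5 at x = 8, residual -5.

x = 8, r = -5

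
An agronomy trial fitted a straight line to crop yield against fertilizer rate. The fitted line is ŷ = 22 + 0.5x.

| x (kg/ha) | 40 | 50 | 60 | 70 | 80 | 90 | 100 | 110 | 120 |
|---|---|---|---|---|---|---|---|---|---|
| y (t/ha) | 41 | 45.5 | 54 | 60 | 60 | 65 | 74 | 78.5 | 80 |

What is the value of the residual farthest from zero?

r = 3

x=40: ŷ = 22 + 0.5·40 = 42; r = 41 − 42 = -1
x=50: ŷ = 22 + 0.5·50 = 47; r = 45.5 − 47 = -1.5
x=60: ŷ = 22 + 0.5·60 = 52; r = 54 − 52 = 2
x=70: ŷ = 22 + 0.5·70 = 57; r = 60 − 57 = 3
x=80: ŷ = 22 + 0.5·80 = 62; r = 60 − 62 = -2
x=90: ŷ = 22 + 0.5·90 = 67; r = 65 − 67 = -2
x=100: ŷ = 22 + 0.5·100 = 72; r = 74 − 72 = 2
x=110: ŷ = 22 + 0.5·110 = 77; r = 78.5 − 77 = 1.5
x=120: ŷ = 22 + 0.5·120 = 82; r = 80 − 82 = -2
Largest |r| is 3 at x = 70, residual 3.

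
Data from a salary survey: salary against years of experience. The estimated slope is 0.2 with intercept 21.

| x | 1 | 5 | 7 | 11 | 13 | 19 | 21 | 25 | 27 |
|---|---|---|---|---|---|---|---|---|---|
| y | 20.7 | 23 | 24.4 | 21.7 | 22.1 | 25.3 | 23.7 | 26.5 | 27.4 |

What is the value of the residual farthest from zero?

r = 2

x=1: ŷ = 21 + 0.2·1 = 21.2; r = 20.7 − 21.2 = -0.5
x=5: ŷ = 21 + 0.2·5 = 22; r = 23 − 22 = 1
x=7: ŷ = 21 + 0.2·7 = 22.4; r = 24.4 − 22.4 = 2
x=11: ŷ = 21 + 0.2·11 = 23.2; r = 21.7 − 23.2 = -1.5
x=13: ŷ = 21 + 0.2·13 = 23.6; r = 22.1 − 23.6 = -1.5
x=19: ŷ = 21 + 0.2·19 = 24.8; r = 25.3 − 24.8 = 0.5
x=21: ŷ = 21 + 0.2·21 = 25.2; r = 23.7 − 25.2 = -1.5
x=25: ŷ = 21 + 0.2·25 = 26; r = 26.5 − 26 = 0.5
x=27: ŷ = 21 + 0.2·27 = 26.4; r = 27.4 − 26.4 = 1
Largest |r| is 2 at x = 7, residual 2.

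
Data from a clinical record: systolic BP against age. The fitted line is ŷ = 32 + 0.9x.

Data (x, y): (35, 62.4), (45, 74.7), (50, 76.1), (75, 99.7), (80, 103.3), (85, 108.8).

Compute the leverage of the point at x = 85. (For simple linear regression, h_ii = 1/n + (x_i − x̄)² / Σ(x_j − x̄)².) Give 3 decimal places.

h = 0.416

x̄ = (35 + 45 + 50 + 75 + 80 + 85)/6 = 61.6667
Σ(x − x̄)² = 711.111 + 277.778 + 136.111 + 177.778 + 336.111 + 544.444 = 2183.33
h = 1/6 + (23.3333)²/2183.33 = 0.166667 + 0.249364 = 0.416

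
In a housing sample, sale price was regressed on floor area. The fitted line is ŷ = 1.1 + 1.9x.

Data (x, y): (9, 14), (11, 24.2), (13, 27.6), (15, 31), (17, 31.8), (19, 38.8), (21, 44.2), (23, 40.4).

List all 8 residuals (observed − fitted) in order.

-4.2, 2.2, 1.8, 1.4, -1.6, 1.6, 3.2, -4.4

x=9: ŷ = 1.1 + 1.9·9 = 18.2; r = 14 − 18.2 = -4.2
x=11: ŷ = 1.1 + 1.9·11 = 22; r = 24.2 − 22 = 2.2
x=13: ŷ = 1.1 + 1.9·13 = 25.8; r = 27.6 − 25.8 = 1.8
x=15: ŷ = 1.1 + 1.9·15 = 29.6; r = 31 − 29.6 = 1.4
x=17: ŷ = 1.1 + 1.9·17 = 33.4; r = 31.8 − 33.4 = -1.6
x=19: ŷ = 1.1 + 1.9·19 = 37.2; r = 38.8 − 37.2 = 1.6
x=21: ŷ = 1.1 + 1.9·21 = 41; r = 44.2 − 41 = 3.2
x=23: ŷ = 1.1 + 1.9·23 = 44.8; r = 40.4 − 44.8 = -4.4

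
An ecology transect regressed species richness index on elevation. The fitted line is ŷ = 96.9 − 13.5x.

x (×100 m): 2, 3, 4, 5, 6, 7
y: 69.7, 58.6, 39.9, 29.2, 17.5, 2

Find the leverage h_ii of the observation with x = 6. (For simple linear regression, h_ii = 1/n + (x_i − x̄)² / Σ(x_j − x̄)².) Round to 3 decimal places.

h = 0.295

x̄ = (2 + 3 + 4 + 5 + 6 + 7)/6 = 4.5
Σ(x − x̄)² = 6.25 + 2.25 + 0.25 + 0.25 + 2.25 + 6.25 = 17.5
h = 1/6 + (1.5)²/17.5 = 0.166667 + 0.128571 = 0.295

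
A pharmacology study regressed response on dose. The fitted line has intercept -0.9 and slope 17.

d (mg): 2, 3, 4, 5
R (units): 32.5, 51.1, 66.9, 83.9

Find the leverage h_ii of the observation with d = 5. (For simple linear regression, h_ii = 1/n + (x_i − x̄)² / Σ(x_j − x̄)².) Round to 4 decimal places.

h = 0.7000

d̄ = (2 + 3 + 4 + 5)/4 = 3.5
Σ(d − d̄)² = 2.25 + 0.25 + 0.25 + 2.25 = 5
h = 1/4 + (1.5)²/5 = 0.25 + 0.45 = 0.7000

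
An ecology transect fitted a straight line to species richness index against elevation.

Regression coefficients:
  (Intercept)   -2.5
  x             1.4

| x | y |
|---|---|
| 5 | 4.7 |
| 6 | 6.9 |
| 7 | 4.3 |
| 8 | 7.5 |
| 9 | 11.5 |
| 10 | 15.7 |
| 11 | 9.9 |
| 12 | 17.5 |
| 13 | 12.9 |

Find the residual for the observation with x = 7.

ŷ = -2.5 + 1.4·7 = 7.3
r = 4.3 − 7.3 = -3

r = -3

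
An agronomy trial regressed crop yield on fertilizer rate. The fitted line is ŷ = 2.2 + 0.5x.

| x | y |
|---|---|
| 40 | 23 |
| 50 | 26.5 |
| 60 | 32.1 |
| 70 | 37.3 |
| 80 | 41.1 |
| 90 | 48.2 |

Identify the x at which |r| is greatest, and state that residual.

x = 80, r = -1.1

x=40: ŷ = 2.2 + 0.5·40 = 22.2; r = 23 − 22.2 = 0.8
x=50: ŷ = 2.2 + 0.5·50 = 27.2; r = 26.5 − 27.2 = -0.7
x=60: ŷ = 2.2 + 0.5·60 = 32.2; r = 32.1 − 32.2 = -0.1
x=70: ŷ = 2.2 + 0.5·70 = 37.2; r = 37.3 − 37.2 = 0.1
x=80: ŷ = 2.2 + 0.5·80 = 42.2; r = 41.1 − 42.2 = -1.1
x=90: ŷ = 2.2 + 0.5·90 = 47.2; r = 48.2 − 47.2 = 1
Largest |r| is 1.1 at x = 80, residual -1.1.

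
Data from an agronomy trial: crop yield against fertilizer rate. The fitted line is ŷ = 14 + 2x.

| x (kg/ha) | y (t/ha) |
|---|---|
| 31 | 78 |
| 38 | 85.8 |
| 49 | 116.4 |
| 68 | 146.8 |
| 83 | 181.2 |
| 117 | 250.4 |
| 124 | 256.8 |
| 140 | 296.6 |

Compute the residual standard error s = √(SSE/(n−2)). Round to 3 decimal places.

x=31: ŷ = 14 + 2·31 = 76; r = 78 − 76 = 2
x=38: ŷ = 14 + 2·38 = 90; r = 85.8 − 90 = -4.2
x=49: ŷ = 14 + 2·49 = 112; r = 116.4 − 112 = 4.4
x=68: ŷ = 14 + 2·68 = 150; r = 146.8 − 150 = -3.2
x=83: ŷ = 14 + 2·83 = 180; r = 181.2 − 180 = 1.2
x=117: ŷ = 14 + 2·117 = 248; r = 250.4 − 248 = 2.4
x=124: ŷ = 14 + 2·124 = 262; r = 256.8 − 262 = -5.2
x=140: ŷ = 14 + 2·140 = 294; r = 296.6 − 294 = 2.6
SSE = 4 + 17.64 + 19.36 + 10.24 + 1.44 + 5.76 + 27.04 + 6.76 = 92.24
s = √(92.24/6) = √15.3733 ≈ 3.921

s = 3.921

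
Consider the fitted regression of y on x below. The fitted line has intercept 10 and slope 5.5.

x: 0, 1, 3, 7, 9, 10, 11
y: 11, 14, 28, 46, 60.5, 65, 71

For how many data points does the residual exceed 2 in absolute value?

x=0: ŷ = 10 + 5.5·0 = 10; r = 11 − 10 = 1
x=1: ŷ = 10 + 5.5·1 = 15.5; r = 14 − 15.5 = -1.5
x=3: ŷ = 10 + 5.5·3 = 26.5; r = 28 − 26.5 = 1.5
x=7: ŷ = 10 + 5.5·7 = 48.5; r = 46 − 48.5 = -2.5
x=9: ŷ = 10 + 5.5·9 = 59.5; r = 60.5 − 59.5 = 1
x=10: ŷ = 10 + 5.5·10 = 65; r = 65 − 65 = 0
x=11: ŷ = 10 + 5.5·11 = 70.5; r = 71 − 70.5 = 0.5
|r| > 2: x=7 (|r|=2.5) → 1

1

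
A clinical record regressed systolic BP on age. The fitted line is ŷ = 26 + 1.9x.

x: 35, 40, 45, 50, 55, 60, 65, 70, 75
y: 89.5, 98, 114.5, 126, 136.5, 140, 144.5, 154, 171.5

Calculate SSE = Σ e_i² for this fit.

x=35: ŷ = 26 + 1.9·35 = 92.5; e = 89.5 − 92.5 = -3
x=40: ŷ = 26 + 1.9·40 = 102; e = 98 − 102 = -4
x=45: ŷ = 26 + 1.9·45 = 111.5; e = 114.5 − 111.5 = 3
x=50: ŷ = 26 + 1.9·50 = 121; e = 126 − 121 = 5
x=55: ŷ = 26 + 1.9·55 = 130.5; e = 136.5 − 130.5 = 6
x=60: ŷ = 26 + 1.9·60 = 140; e = 140 − 140 = 0
x=65: ŷ = 26 + 1.9·65 = 149.5; e = 144.5 − 149.5 = -5
x=70: ŷ = 26 + 1.9·70 = 159; e = 154 − 159 = -5
x=75: ŷ = 26 + 1.9·75 = 168.5; e = 171.5 − 168.5 = 3
SSE = 9 + 16 + 9 + 25 + 36 + 0 + 25 + 25 + 9 = 154

SSE = 154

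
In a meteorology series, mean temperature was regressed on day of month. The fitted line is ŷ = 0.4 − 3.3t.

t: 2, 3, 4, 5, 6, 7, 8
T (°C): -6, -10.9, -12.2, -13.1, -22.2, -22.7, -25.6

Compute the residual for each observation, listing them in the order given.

t=2: ŷ = 0.4 − 3.3·2 = -6.2; r = -6 − (-6.2) = 0.2
t=3: ŷ = 0.4 − 3.3·3 = -9.5; r = -10.9 − (-9.5) = -1.4
t=4: ŷ = 0.4 − 3.3·4 = -12.8; r = -12.2 − (-12.8) = 0.6
t=5: ŷ = 0.4 − 3.3·5 = -16.1; r = -13.1 − (-16.1) = 3
t=6: ŷ = 0.4 − 3.3·6 = -19.4; r = -22.2 − (-19.4) = -2.8
t=7: ŷ = 0.4 − 3.3·7 = -22.7; r = -22.7 − (-22.7) = 0
t=8: ŷ = 0.4 − 3.3·8 = -26; r = -25.6 − (-26) = 0.4

0.2, -1.4, 0.6, 3, -2.8, 0, 0.4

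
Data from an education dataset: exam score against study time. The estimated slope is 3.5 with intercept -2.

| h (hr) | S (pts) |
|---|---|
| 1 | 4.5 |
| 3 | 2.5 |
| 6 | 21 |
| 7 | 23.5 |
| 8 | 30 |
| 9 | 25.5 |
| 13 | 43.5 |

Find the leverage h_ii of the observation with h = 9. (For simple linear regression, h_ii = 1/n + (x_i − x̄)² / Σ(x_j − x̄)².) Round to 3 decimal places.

h = 0.199

h̄ = (1 + 3 + 6 + 7 + 8 + 9 + 13)/7 = 6.71429
Σ(h − h̄)² = 32.6531 + 13.7959 + 0.510204 + 0.0816327 + 1.65306 + 5.22449 + 39.5102 = 93.4286
h = 1/7 + (2.28571)²/93.4286 = 0.142857 + 0.0559196 = 0.199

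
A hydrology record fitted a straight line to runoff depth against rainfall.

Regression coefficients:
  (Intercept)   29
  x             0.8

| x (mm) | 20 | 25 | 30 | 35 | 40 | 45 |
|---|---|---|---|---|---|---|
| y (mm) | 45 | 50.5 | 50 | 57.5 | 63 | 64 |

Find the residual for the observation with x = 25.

r = 1.5

ŷ = 29 + 0.8·25 = 49
r = 50.5 − 49 = 1.5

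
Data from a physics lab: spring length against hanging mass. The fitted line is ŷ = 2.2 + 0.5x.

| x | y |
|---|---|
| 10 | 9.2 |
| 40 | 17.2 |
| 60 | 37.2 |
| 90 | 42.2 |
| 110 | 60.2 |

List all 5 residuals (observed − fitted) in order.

x=10: ŷ = 2.2 + 0.5·10 = 7.2; e = 9.2 − 7.2 = 2
x=40: ŷ = 2.2 + 0.5·40 = 22.2; e = 17.2 − 22.2 = -5
x=60: ŷ = 2.2 + 0.5·60 = 32.2; e = 37.2 − 32.2 = 5
x=90: ŷ = 2.2 + 0.5·90 = 47.2; e = 42.2 − 47.2 = -5
x=110: ŷ = 2.2 + 0.5·110 = 57.2; e = 60.2 − 57.2 = 3

2, -5, 5, -5, 3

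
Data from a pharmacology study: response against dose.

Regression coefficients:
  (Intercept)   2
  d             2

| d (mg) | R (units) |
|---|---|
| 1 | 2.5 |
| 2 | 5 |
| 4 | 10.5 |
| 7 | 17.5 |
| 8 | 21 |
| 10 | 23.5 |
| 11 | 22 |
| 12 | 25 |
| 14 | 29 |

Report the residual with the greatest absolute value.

e = 3

d=1: ŷ = 2 + 2·1 = 4; e = 2.5 − 4 = -1.5
d=2: ŷ = 2 + 2·2 = 6; e = 5 − 6 = -1
d=4: ŷ = 2 + 2·4 = 10; e = 10.5 − 10 = 0.5
d=7: ŷ = 2 + 2·7 = 16; e = 17.5 − 16 = 1.5
d=8: ŷ = 2 + 2·8 = 18; e = 21 − 18 = 3
d=10: ŷ = 2 + 2·10 = 22; e = 23.5 − 22 = 1.5
d=11: ŷ = 2 + 2·11 = 24; e = 22 − 24 = -2
d=12: ŷ = 2 + 2·12 = 26; e = 25 − 26 = -1
d=14: ŷ = 2 + 2·14 = 30; e = 29 − 30 = -1
Largest |e| is 3 at d = 8, residual 3.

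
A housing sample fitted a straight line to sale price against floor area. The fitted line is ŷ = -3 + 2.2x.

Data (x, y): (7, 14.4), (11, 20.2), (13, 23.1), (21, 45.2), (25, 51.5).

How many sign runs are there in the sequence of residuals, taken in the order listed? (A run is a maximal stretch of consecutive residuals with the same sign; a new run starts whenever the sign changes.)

x=7: ŷ = -3 + 2.2·7 = 12.4; r = 14.4 − 12.4 = 2
x=11: ŷ = -3 + 2.2·11 = 21.2; r = 20.2 − 21.2 = -1
x=13: ŷ = -3 + 2.2·13 = 25.6; r = 23.1 − 25.6 = -2.5
x=21: ŷ = -3 + 2.2·21 = 43.2; r = 45.2 − 43.2 = 2
x=25: ŷ = -3 + 2.2·25 = 52; r = 51.5 − 52 = -0.5
Signs: + − − + −
Runs: +×1, −×2, +×1, −×1 → 4

4 runs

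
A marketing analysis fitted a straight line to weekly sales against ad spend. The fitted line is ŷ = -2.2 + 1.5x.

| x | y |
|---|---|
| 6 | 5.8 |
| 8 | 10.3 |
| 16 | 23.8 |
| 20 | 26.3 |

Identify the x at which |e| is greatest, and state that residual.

x = 16, e = 2

x=6: ŷ = -2.2 + 1.5·6 = 6.8; e = 5.8 − 6.8 = -1
x=8: ŷ = -2.2 + 1.5·8 = 9.8; e = 10.3 − 9.8 = 0.5
x=16: ŷ = -2.2 + 1.5·16 = 21.8; e = 23.8 − 21.8 = 2
x=20: ŷ = -2.2 + 1.5·20 = 27.8; e = 26.3 − 27.8 = -1.5
Largest |e| is 2 at x = 16, residual 2.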